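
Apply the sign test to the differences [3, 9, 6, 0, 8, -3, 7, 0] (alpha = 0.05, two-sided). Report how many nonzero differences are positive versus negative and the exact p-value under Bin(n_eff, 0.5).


Step 1: Discard zero differences. Original n = 8; n_eff = number of nonzero differences = 6.
Nonzero differences (with sign): +3, +9, +6, +8, -3, +7
Step 2: Count signs: positive = 5, negative = 1.
Step 3: Under H0: P(positive) = 0.5, so the number of positives S ~ Bin(6, 0.5).
Step 4: Two-sided exact p-value = sum of Bin(6,0.5) probabilities at or below the observed probability = 0.218750.
Step 5: alpha = 0.05. fail to reject H0.

n_eff = 6, pos = 5, neg = 1, p = 0.218750, fail to reject H0.


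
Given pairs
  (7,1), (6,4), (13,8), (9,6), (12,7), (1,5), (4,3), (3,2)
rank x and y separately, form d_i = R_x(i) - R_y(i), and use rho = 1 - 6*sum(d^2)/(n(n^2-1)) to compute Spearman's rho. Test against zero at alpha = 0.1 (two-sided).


Step 1: Rank x and y separately (midranks; no ties here).
rank(x): 7->5, 6->4, 13->8, 9->6, 12->7, 1->1, 4->3, 3->2
rank(y): 1->1, 4->4, 8->8, 6->6, 7->7, 5->5, 3->3, 2->2
Step 2: d_i = R_x(i) - R_y(i); compute d_i^2.
  (5-1)^2=16, (4-4)^2=0, (8-8)^2=0, (6-6)^2=0, (7-7)^2=0, (1-5)^2=16, (3-3)^2=0, (2-2)^2=0
sum(d^2) = 32.
Step 3: rho = 1 - 6*32 / (8*(8^2 - 1)) = 1 - 192/504 = 0.619048.
Step 4: Under H0, t = rho * sqrt((n-2)/(1-rho^2)) = 1.9308 ~ t(6).
Step 5: Two-sided p-value from the t-distribution with 6 df = 0.101733.
Step 6: alpha = 0.1. fail to reject H0.

rho = 0.6190, p = 0.101733, fail to reject H0 at alpha = 0.1.


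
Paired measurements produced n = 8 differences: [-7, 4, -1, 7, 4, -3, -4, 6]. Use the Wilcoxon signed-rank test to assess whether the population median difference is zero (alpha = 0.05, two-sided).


Step 1: Drop any zero differences (none here) and take |d_i|.
|d| = [7, 4, 1, 7, 4, 3, 4, 6]
Step 2: Midrank |d_i| (ties get averaged ranks).
ranks: |7|->7.5, |4|->4, |1|->1, |7|->7.5, |4|->4, |3|->2, |4|->4, |6|->6
Step 3: Attach original signs; sum ranks with positive sign and with negative sign.
W+ = 4 + 7.5 + 4 + 6 = 21.5
W- = 7.5 + 1 + 2 + 4 = 14.5
(Check: W+ + W- = 36 should equal n(n+1)/2 = 36.)
Step 4: Test statistic W = min(W+, W-) = 14.5.
Step 5: Ties in |d|, so use the tie-corrected normal approximation.
        E[W] = n(n+1)/4 = 8*9/4 = 18.
        Tie groups: |d|=4 (t=3), |d|=7 (t=2); sum(t^3 - t) = 30.
        Var[W] = n(n+1)(2n+1)/24 - sum(t^3-t)/48 = 1224/24 - 30/48 = 50.375.
        z = (W - E[W]) / sqrt(Var[W]) = (14.5 - 18) / 7.0975 = -0.4931.
        Two-sided p = 2*Phi(z) = 0.621921.
Step 6: alpha = 0.05. fail to reject H0.

W+ = 21.5, W- = 14.5, W = min = 14.5, p = 0.621921, fail to reject H0.


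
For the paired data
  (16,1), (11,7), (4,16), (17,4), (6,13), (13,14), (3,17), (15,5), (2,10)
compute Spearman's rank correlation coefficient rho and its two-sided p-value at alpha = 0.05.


Step 1: Rank x and y separately (midranks; no ties here).
rank(x): 16->8, 11->5, 4->3, 17->9, 6->4, 13->6, 3->2, 15->7, 2->1
rank(y): 1->1, 7->4, 16->8, 4->2, 13->6, 14->7, 17->9, 5->3, 10->5
Step 2: d_i = R_x(i) - R_y(i); compute d_i^2.
  (8-1)^2=49, (5-4)^2=1, (3-8)^2=25, (9-2)^2=49, (4-6)^2=4, (6-7)^2=1, (2-9)^2=49, (7-3)^2=16, (1-5)^2=16
sum(d^2) = 210.
Step 3: rho = 1 - 6*210 / (9*(9^2 - 1)) = 1 - 1260/720 = -0.750000.
Step 4: Under H0, t = rho * sqrt((n-2)/(1-rho^2)) = -3.0000 ~ t(7).
Step 5: Two-sided p-value from the t-distribution with 7 df = 0.019942.
Step 6: alpha = 0.05. reject H0.

rho = -0.7500, p = 0.019942, reject H0 at alpha = 0.05.


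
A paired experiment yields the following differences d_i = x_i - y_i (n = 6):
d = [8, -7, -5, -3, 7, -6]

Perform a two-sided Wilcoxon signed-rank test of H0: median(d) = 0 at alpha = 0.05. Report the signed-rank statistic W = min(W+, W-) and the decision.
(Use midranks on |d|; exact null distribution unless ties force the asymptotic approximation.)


Step 1: Drop any zero differences (none here) and take |d_i|.
|d| = [8, 7, 5, 3, 7, 6]
Step 2: Midrank |d_i| (ties get averaged ranks).
ranks: |8|->6, |7|->4.5, |5|->2, |3|->1, |7|->4.5, |6|->3
Step 3: Attach original signs; sum ranks with positive sign and with negative sign.
W+ = 6 + 4.5 = 10.5
W- = 4.5 + 2 + 1 + 3 = 10.5
(Check: W+ + W- = 21 should equal n(n+1)/2 = 21.)
Step 4: Test statistic W = min(W+, W-) = 10.5.
Step 5: Ties in |d|, so use the tie-corrected normal approximation.
        E[W] = n(n+1)/4 = 6*7/4 = 10.5.
        Tie groups: |d|=7 (t=2); sum(t^3 - t) = 6.
        Var[W] = n(n+1)(2n+1)/24 - sum(t^3-t)/48 = 546/24 - 6/48 = 22.625.
        z = (W - E[W]) / sqrt(Var[W]) = (10.5 - 10.5) / 4.7566 = 0.0000.
        Two-sided p = 2*Phi(z) = 1.000000.
Step 6: alpha = 0.05. fail to reject H0.

W+ = 10.5, W- = 10.5, W = min = 10.5, p = 1.000000, fail to reject H0.


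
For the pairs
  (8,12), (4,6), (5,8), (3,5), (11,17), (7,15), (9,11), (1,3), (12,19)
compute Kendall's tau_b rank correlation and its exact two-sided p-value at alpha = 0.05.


Step 1: Enumerate the 36 unordered pairs (i,j) with i<j and classify each by sign(x_j-x_i) * sign(y_j-y_i).
  (1,2):dx=-4,dy=-6->C; (1,3):dx=-3,dy=-4->C; (1,4):dx=-5,dy=-7->C; (1,5):dx=+3,dy=+5->C
  (1,6):dx=-1,dy=+3->D; (1,7):dx=+1,dy=-1->D; (1,8):dx=-7,dy=-9->C; (1,9):dx=+4,dy=+7->C
  (2,3):dx=+1,dy=+2->C; (2,4):dx=-1,dy=-1->C; (2,5):dx=+7,dy=+11->C; (2,6):dx=+3,dy=+9->C
  (2,7):dx=+5,dy=+5->C; (2,8):dx=-3,dy=-3->C; (2,9):dx=+8,dy=+13->C; (3,4):dx=-2,dy=-3->C
  (3,5):dx=+6,dy=+9->C; (3,6):dx=+2,dy=+7->C; (3,7):dx=+4,dy=+3->C; (3,8):dx=-4,dy=-5->C
  (3,9):dx=+7,dy=+11->C; (4,5):dx=+8,dy=+12->C; (4,6):dx=+4,dy=+10->C; (4,7):dx=+6,dy=+6->C
  (4,8):dx=-2,dy=-2->C; (4,9):dx=+9,dy=+14->C; (5,6):dx=-4,dy=-2->C; (5,7):dx=-2,dy=-6->C
  (5,8):dx=-10,dy=-14->C; (5,9):dx=+1,dy=+2->C; (6,7):dx=+2,dy=-4->D; (6,8):dx=-6,dy=-12->C
  (6,9):dx=+5,dy=+4->C; (7,8):dx=-8,dy=-8->C; (7,9):dx=+3,dy=+8->C; (8,9):dx=+11,dy=+16->C
Step 2: C = 33, D = 3, total pairs = 36.
Step 3: tau = (C - D)/(n(n-1)/2) = (33 - 3)/36 = 0.833333.
Step 4: Exact two-sided p-value (enumerate n! = 362880 permutations of y under H0): p = 0.000854.
Step 5: alpha = 0.05. reject H0.

tau_b = 0.8333 (C=33, D=3), p = 0.000854, reject H0.


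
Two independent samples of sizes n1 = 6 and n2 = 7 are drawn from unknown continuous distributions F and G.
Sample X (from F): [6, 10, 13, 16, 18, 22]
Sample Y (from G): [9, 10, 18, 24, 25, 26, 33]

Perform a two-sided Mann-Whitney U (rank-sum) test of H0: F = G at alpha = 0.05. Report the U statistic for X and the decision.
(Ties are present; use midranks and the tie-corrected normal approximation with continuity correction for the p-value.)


Step 1: Combine and sort all 13 observations; assign midranks.
sorted (value, group): (6,X), (9,Y), (10,X), (10,Y), (13,X), (16,X), (18,X), (18,Y), (22,X), (24,Y), (25,Y), (26,Y), (33,Y)
ranks: 6->1, 9->2, 10->3.5, 10->3.5, 13->5, 16->6, 18->7.5, 18->7.5, 22->9, 24->10, 25->11, 26->12, 33->13
Step 2: Rank sum for X: R1 = 1 + 3.5 + 5 + 6 + 7.5 + 9 = 32.
Step 3: U_X = R1 - n1(n1+1)/2 = 32 - 6*7/2 = 32 - 21 = 11.
       U_Y = n1*n2 - U_X = 42 - 11 = 31.
Step 4: Ties are present, so use the tie-corrected normal approximation (with continuity correction) for the p-value.
Step 5: p-value = 0.173549; compare to alpha = 0.05. fail to reject H0.

U_X = 11, p = 0.173549, fail to reject H0 at alpha = 0.05.


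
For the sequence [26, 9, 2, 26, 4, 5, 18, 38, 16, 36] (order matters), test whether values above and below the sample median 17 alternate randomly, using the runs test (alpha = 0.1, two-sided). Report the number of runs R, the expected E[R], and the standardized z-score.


Step 1: Compute median = 17; label A = above, B = below.
Labels in order: ABBABBAABA  (n_A = 5, n_B = 5)
Step 2: Count runs R = 7.
Step 3: Under H0 (random ordering), E[R] = 2*n_A*n_B/(n_A+n_B) + 1 = 2*5*5/10 + 1 = 6.0000.
        Var[R] = 2*n_A*n_B*(2*n_A*n_B - n_A - n_B) / ((n_A+n_B)^2 * (n_A+n_B-1)) = 2000/900 = 2.2222.
        SD[R] = 1.4907.
Step 4: Continuity-corrected z = (R - 0.5 - E[R]) / SD[R] = (7 - 0.5 - 6.0000) / 1.4907 = 0.3354.
Step 5: Two-sided p-value via normal approximation = 2*(1 - Phi(|z|)) = 0.737316.
Step 6: alpha = 0.1. fail to reject H0.

R = 7, z = 0.3354, p = 0.737316, fail to reject H0.


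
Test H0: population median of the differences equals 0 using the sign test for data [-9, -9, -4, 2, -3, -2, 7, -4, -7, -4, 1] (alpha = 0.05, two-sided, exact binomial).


Step 1: Discard zero differences. Original n = 11; n_eff = number of nonzero differences = 11.
Nonzero differences (with sign): -9, -9, -4, +2, -3, -2, +7, -4, -7, -4, +1
Step 2: Count signs: positive = 3, negative = 8.
Step 3: Under H0: P(positive) = 0.5, so the number of positives S ~ Bin(11, 0.5).
Step 4: Two-sided exact p-value = sum of Bin(11,0.5) probabilities at or below the observed probability = 0.226562.
Step 5: alpha = 0.05. fail to reject H0.

n_eff = 11, pos = 3, neg = 8, p = 0.226562, fail to reject H0.


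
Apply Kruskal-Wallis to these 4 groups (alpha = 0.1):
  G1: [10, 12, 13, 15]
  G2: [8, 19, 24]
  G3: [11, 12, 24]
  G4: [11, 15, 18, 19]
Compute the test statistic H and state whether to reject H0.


Step 1: Combine all N = 14 observations and assign midranks.
sorted (value, group, rank): (8,G2,1), (10,G1,2), (11,G3,3.5), (11,G4,3.5), (12,G1,5.5), (12,G3,5.5), (13,G1,7), (15,G1,8.5), (15,G4,8.5), (18,G4,10), (19,G2,11.5), (19,G4,11.5), (24,G2,13.5), (24,G3,13.5)
Step 2: Sum ranks within each group.
R_1 = 23 (n_1 = 4)
R_2 = 26 (n_2 = 3)
R_3 = 22.5 (n_3 = 3)
R_4 = 33.5 (n_4 = 4)
Step 3: H = 12/(N(N+1)) * sum(R_i^2/n_i) - 3(N+1)
     = 12/(14*15) * (23^2/4 + 26^2/3 + 22.5^2/3 + 33.5^2/4) - 3*15
     = 0.057143 * 806.896 - 45
     = 1.108333.
Step 4: Ties present; correction factor C = 1 - 30/(14^3 - 14) = 0.989011. Corrected H = 1.108333 / 0.989011 = 1.120648.
Step 5: Under H0, H ~ chi^2(3); p-value = 0.772092.
Step 6: alpha = 0.1. fail to reject H0.

H = 1.1206, df = 3, p = 0.772092, fail to reject H0.


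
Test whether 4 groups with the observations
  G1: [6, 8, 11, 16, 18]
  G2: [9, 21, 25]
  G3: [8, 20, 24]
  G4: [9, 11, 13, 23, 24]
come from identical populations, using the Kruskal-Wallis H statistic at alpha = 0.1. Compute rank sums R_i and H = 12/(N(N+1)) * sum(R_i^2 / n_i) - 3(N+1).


Step 1: Combine all N = 16 observations and assign midranks.
sorted (value, group, rank): (6,G1,1), (8,G1,2.5), (8,G3,2.5), (9,G2,4.5), (9,G4,4.5), (11,G1,6.5), (11,G4,6.5), (13,G4,8), (16,G1,9), (18,G1,10), (20,G3,11), (21,G2,12), (23,G4,13), (24,G3,14.5), (24,G4,14.5), (25,G2,16)
Step 2: Sum ranks within each group.
R_1 = 29 (n_1 = 5)
R_2 = 32.5 (n_2 = 3)
R_3 = 28 (n_3 = 3)
R_4 = 46.5 (n_4 = 5)
Step 3: H = 12/(N(N+1)) * sum(R_i^2/n_i) - 3(N+1)
     = 12/(16*17) * (29^2/5 + 32.5^2/3 + 28^2/3 + 46.5^2/5) - 3*17
     = 0.044118 * 1214.07 - 51
     = 2.561765.
Step 4: Ties present; correction factor C = 1 - 24/(16^3 - 16) = 0.994118. Corrected H = 2.561765 / 0.994118 = 2.576923.
Step 5: Under H0, H ~ chi^2(3); p-value = 0.461550.
Step 6: alpha = 0.1. fail to reject H0.

H = 2.5769, df = 3, p = 0.461550, fail to reject H0.


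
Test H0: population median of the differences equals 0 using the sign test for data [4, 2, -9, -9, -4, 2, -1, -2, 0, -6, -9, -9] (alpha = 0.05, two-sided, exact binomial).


Step 1: Discard zero differences. Original n = 12; n_eff = number of nonzero differences = 11.
Nonzero differences (with sign): +4, +2, -9, -9, -4, +2, -1, -2, -6, -9, -9
Step 2: Count signs: positive = 3, negative = 8.
Step 3: Under H0: P(positive) = 0.5, so the number of positives S ~ Bin(11, 0.5).
Step 4: Two-sided exact p-value = sum of Bin(11,0.5) probabilities at or below the observed probability = 0.226562.
Step 5: alpha = 0.05. fail to reject H0.

n_eff = 11, pos = 3, neg = 8, p = 0.226562, fail to reject H0.


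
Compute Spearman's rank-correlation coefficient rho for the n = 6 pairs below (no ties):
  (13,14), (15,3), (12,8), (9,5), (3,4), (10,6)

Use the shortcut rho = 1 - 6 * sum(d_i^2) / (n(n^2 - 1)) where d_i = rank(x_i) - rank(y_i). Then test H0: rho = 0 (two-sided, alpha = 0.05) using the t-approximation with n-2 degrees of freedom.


Step 1: Rank x and y separately (midranks; no ties here).
rank(x): 13->5, 15->6, 12->4, 9->2, 3->1, 10->3
rank(y): 14->6, 3->1, 8->5, 5->3, 4->2, 6->4
Step 2: d_i = R_x(i) - R_y(i); compute d_i^2.
  (5-6)^2=1, (6-1)^2=25, (4-5)^2=1, (2-3)^2=1, (1-2)^2=1, (3-4)^2=1
sum(d^2) = 30.
Step 3: rho = 1 - 6*30 / (6*(6^2 - 1)) = 1 - 180/210 = 0.142857.
Step 4: Under H0, t = rho * sqrt((n-2)/(1-rho^2)) = 0.2887 ~ t(4).
Step 5: Two-sided p-value from the t-distribution with 4 df = 0.787172.
Step 6: alpha = 0.05. fail to reject H0.

rho = 0.1429, p = 0.787172, fail to reject H0 at alpha = 0.05.


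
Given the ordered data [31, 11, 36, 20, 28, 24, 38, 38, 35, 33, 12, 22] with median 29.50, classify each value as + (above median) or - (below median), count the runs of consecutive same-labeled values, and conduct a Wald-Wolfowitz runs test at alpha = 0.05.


Step 1: Compute median = 29.50; label A = above, B = below.
Labels in order: ABABBBAAAABB  (n_A = 6, n_B = 6)
Step 2: Count runs R = 6.
Step 3: Under H0 (random ordering), E[R] = 2*n_A*n_B/(n_A+n_B) + 1 = 2*6*6/12 + 1 = 7.0000.
        Var[R] = 2*n_A*n_B*(2*n_A*n_B - n_A - n_B) / ((n_A+n_B)^2 * (n_A+n_B-1)) = 4320/1584 = 2.7273.
        SD[R] = 1.6514.
Step 4: Continuity-corrected z = (R + 0.5 - E[R]) / SD[R] = (6 + 0.5 - 7.0000) / 1.6514 = -0.3028.
Step 5: Two-sided p-value via normal approximation = 2*(1 - Phi(|z|)) = 0.762069.
Step 6: alpha = 0.05. fail to reject H0.

R = 6, z = -0.3028, p = 0.762069, fail to reject H0.


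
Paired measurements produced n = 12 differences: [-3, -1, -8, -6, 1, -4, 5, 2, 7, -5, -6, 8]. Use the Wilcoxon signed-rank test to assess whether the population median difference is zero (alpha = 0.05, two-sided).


Step 1: Drop any zero differences (none here) and take |d_i|.
|d| = [3, 1, 8, 6, 1, 4, 5, 2, 7, 5, 6, 8]
Step 2: Midrank |d_i| (ties get averaged ranks).
ranks: |3|->4, |1|->1.5, |8|->11.5, |6|->8.5, |1|->1.5, |4|->5, |5|->6.5, |2|->3, |7|->10, |5|->6.5, |6|->8.5, |8|->11.5
Step 3: Attach original signs; sum ranks with positive sign and with negative sign.
W+ = 1.5 + 6.5 + 3 + 10 + 11.5 = 32.5
W- = 4 + 1.5 + 11.5 + 8.5 + 5 + 6.5 + 8.5 = 45.5
(Check: W+ + W- = 78 should equal n(n+1)/2 = 78.)
Step 4: Test statistic W = min(W+, W-) = 32.5.
Step 5: Ties in |d|, so use the tie-corrected normal approximation.
        E[W] = n(n+1)/4 = 12*13/4 = 39.
        Tie groups: |d|=1 (t=2), |d|=5 (t=2), |d|=6 (t=2), |d|=8 (t=2); sum(t^3 - t) = 24.
        Var[W] = n(n+1)(2n+1)/24 - sum(t^3-t)/48 = 3900/24 - 24/48 = 162.
        z = (W - E[W]) / sqrt(Var[W]) = (32.5 - 39) / 12.7279 = -0.5107.
        Two-sided p = 2*Phi(z) = 0.609569.
Step 6: alpha = 0.05. fail to reject H0.

W+ = 32.5, W- = 45.5, W = min = 32.5, p = 0.609569, fail to reject H0.


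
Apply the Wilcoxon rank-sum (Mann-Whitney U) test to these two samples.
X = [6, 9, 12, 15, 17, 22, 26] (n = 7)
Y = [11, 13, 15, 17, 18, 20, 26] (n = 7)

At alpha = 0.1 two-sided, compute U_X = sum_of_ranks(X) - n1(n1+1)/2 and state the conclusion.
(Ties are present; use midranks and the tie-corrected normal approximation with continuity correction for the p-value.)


Step 1: Combine and sort all 14 observations; assign midranks.
sorted (value, group): (6,X), (9,X), (11,Y), (12,X), (13,Y), (15,X), (15,Y), (17,X), (17,Y), (18,Y), (20,Y), (22,X), (26,X), (26,Y)
ranks: 6->1, 9->2, 11->3, 12->4, 13->5, 15->6.5, 15->6.5, 17->8.5, 17->8.5, 18->10, 20->11, 22->12, 26->13.5, 26->13.5
Step 2: Rank sum for X: R1 = 1 + 2 + 4 + 6.5 + 8.5 + 12 + 13.5 = 47.5.
Step 3: U_X = R1 - n1(n1+1)/2 = 47.5 - 7*8/2 = 47.5 - 28 = 19.5.
       U_Y = n1*n2 - U_X = 49 - 19.5 = 29.5.
Step 4: Ties are present, so use the tie-corrected normal approximation (with continuity correction) for the p-value.
Step 5: p-value = 0.564011; compare to alpha = 0.1. fail to reject H0.

U_X = 19.5, p = 0.564011, fail to reject H0 at alpha = 0.1.


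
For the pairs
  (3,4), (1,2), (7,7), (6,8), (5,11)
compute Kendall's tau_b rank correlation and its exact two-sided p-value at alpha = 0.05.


Step 1: Enumerate the 10 unordered pairs (i,j) with i<j and classify each by sign(x_j-x_i) * sign(y_j-y_i).
  (1,2):dx=-2,dy=-2->C; (1,3):dx=+4,dy=+3->C; (1,4):dx=+3,dy=+4->C; (1,5):dx=+2,dy=+7->C
  (2,3):dx=+6,dy=+5->C; (2,4):dx=+5,dy=+6->C; (2,5):dx=+4,dy=+9->C; (3,4):dx=-1,dy=+1->D
  (3,5):dx=-2,dy=+4->D; (4,5):dx=-1,dy=+3->D
Step 2: C = 7, D = 3, total pairs = 10.
Step 3: tau = (C - D)/(n(n-1)/2) = (7 - 3)/10 = 0.400000.
Step 4: Exact two-sided p-value (enumerate n! = 120 permutations of y under H0): p = 0.483333.
Step 5: alpha = 0.05. fail to reject H0.

tau_b = 0.4000 (C=7, D=3), p = 0.483333, fail to reject H0.


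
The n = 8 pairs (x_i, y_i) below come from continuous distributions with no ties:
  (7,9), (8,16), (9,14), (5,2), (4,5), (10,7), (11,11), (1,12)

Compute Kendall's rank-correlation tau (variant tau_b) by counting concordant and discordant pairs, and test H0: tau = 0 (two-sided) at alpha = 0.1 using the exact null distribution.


Step 1: Enumerate the 28 unordered pairs (i,j) with i<j and classify each by sign(x_j-x_i) * sign(y_j-y_i).
  (1,2):dx=+1,dy=+7->C; (1,3):dx=+2,dy=+5->C; (1,4):dx=-2,dy=-7->C; (1,5):dx=-3,dy=-4->C
  (1,6):dx=+3,dy=-2->D; (1,7):dx=+4,dy=+2->C; (1,8):dx=-6,dy=+3->D; (2,3):dx=+1,dy=-2->D
  (2,4):dx=-3,dy=-14->C; (2,5):dx=-4,dy=-11->C; (2,6):dx=+2,dy=-9->D; (2,7):dx=+3,dy=-5->D
  (2,8):dx=-7,dy=-4->C; (3,4):dx=-4,dy=-12->C; (3,5):dx=-5,dy=-9->C; (3,6):dx=+1,dy=-7->D
  (3,7):dx=+2,dy=-3->D; (3,8):dx=-8,dy=-2->C; (4,5):dx=-1,dy=+3->D; (4,6):dx=+5,dy=+5->C
  (4,7):dx=+6,dy=+9->C; (4,8):dx=-4,dy=+10->D; (5,6):dx=+6,dy=+2->C; (5,7):dx=+7,dy=+6->C
  (5,8):dx=-3,dy=+7->D; (6,7):dx=+1,dy=+4->C; (6,8):dx=-9,dy=+5->D; (7,8):dx=-10,dy=+1->D
Step 2: C = 16, D = 12, total pairs = 28.
Step 3: tau = (C - D)/(n(n-1)/2) = (16 - 12)/28 = 0.142857.
Step 4: Exact two-sided p-value (enumerate n! = 40320 permutations of y under H0): p = 0.719544.
Step 5: alpha = 0.1. fail to reject H0.

tau_b = 0.1429 (C=16, D=12), p = 0.719544, fail to reject H0.


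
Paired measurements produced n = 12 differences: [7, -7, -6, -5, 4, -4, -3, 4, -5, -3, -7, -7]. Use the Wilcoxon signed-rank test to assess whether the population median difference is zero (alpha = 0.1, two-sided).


Step 1: Drop any zero differences (none here) and take |d_i|.
|d| = [7, 7, 6, 5, 4, 4, 3, 4, 5, 3, 7, 7]
Step 2: Midrank |d_i| (ties get averaged ranks).
ranks: |7|->10.5, |7|->10.5, |6|->8, |5|->6.5, |4|->4, |4|->4, |3|->1.5, |4|->4, |5|->6.5, |3|->1.5, |7|->10.5, |7|->10.5
Step 3: Attach original signs; sum ranks with positive sign and with negative sign.
W+ = 10.5 + 4 + 4 = 18.5
W- = 10.5 + 8 + 6.5 + 4 + 1.5 + 6.5 + 1.5 + 10.5 + 10.5 = 59.5
(Check: W+ + W- = 78 should equal n(n+1)/2 = 78.)
Step 4: Test statistic W = min(W+, W-) = 18.5.
Step 5: Ties in |d|, so use the tie-corrected normal approximation.
        E[W] = n(n+1)/4 = 12*13/4 = 39.
        Tie groups: |d|=3 (t=2), |d|=4 (t=3), |d|=5 (t=2), |d|=7 (t=4); sum(t^3 - t) = 96.
        Var[W] = n(n+1)(2n+1)/24 - sum(t^3-t)/48 = 3900/24 - 96/48 = 160.5.
        z = (W - E[W]) / sqrt(Var[W]) = (18.5 - 39) / 12.6689 = -1.6181.
        Two-sided p = 2*Phi(z) = 0.105632.
Step 6: alpha = 0.1. fail to reject H0.

W+ = 18.5, W- = 59.5, W = min = 18.5, p = 0.105632, fail to reject H0.


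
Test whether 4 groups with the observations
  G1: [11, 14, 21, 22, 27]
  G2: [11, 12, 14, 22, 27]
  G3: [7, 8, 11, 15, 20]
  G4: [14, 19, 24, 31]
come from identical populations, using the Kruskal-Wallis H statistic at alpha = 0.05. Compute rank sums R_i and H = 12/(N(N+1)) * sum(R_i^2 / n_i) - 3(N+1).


Step 1: Combine all N = 19 observations and assign midranks.
sorted (value, group, rank): (7,G3,1), (8,G3,2), (11,G1,4), (11,G2,4), (11,G3,4), (12,G2,6), (14,G1,8), (14,G2,8), (14,G4,8), (15,G3,10), (19,G4,11), (20,G3,12), (21,G1,13), (22,G1,14.5), (22,G2,14.5), (24,G4,16), (27,G1,17.5), (27,G2,17.5), (31,G4,19)
Step 2: Sum ranks within each group.
R_1 = 57 (n_1 = 5)
R_2 = 50 (n_2 = 5)
R_3 = 29 (n_3 = 5)
R_4 = 54 (n_4 = 4)
Step 3: H = 12/(N(N+1)) * sum(R_i^2/n_i) - 3(N+1)
     = 12/(19*20) * (57^2/5 + 50^2/5 + 29^2/5 + 54^2/4) - 3*20
     = 0.031579 * 2047 - 60
     = 4.642105.
Step 4: Ties present; correction factor C = 1 - 60/(19^3 - 19) = 0.991228. Corrected H = 4.642105 / 0.991228 = 4.683186.
Step 5: Under H0, H ~ chi^2(3); p-value = 0.196521.
Step 6: alpha = 0.05. fail to reject H0.

H = 4.6832, df = 3, p = 0.196521, fail to reject H0.


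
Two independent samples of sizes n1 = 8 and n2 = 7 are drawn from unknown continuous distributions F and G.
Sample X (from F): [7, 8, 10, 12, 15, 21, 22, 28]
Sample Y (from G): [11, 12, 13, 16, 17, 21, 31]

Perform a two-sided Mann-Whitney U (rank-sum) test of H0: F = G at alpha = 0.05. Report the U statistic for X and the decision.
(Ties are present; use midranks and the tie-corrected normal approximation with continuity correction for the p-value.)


Step 1: Combine and sort all 15 observations; assign midranks.
sorted (value, group): (7,X), (8,X), (10,X), (11,Y), (12,X), (12,Y), (13,Y), (15,X), (16,Y), (17,Y), (21,X), (21,Y), (22,X), (28,X), (31,Y)
ranks: 7->1, 8->2, 10->3, 11->4, 12->5.5, 12->5.5, 13->7, 15->8, 16->9, 17->10, 21->11.5, 21->11.5, 22->13, 28->14, 31->15
Step 2: Rank sum for X: R1 = 1 + 2 + 3 + 5.5 + 8 + 11.5 + 13 + 14 = 58.
Step 3: U_X = R1 - n1(n1+1)/2 = 58 - 8*9/2 = 58 - 36 = 22.
       U_Y = n1*n2 - U_X = 56 - 22 = 34.
Step 4: Ties are present, so use the tie-corrected normal approximation (with continuity correction) for the p-value.
Step 5: p-value = 0.523707; compare to alpha = 0.05. fail to reject H0.

U_X = 22, p = 0.523707, fail to reject H0 at alpha = 0.05.


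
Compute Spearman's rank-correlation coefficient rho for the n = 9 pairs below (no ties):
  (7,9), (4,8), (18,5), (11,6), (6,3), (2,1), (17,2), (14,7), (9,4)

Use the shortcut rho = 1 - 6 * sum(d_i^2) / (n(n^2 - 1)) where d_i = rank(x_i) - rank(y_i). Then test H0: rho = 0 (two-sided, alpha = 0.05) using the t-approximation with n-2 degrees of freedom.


Step 1: Rank x and y separately (midranks; no ties here).
rank(x): 7->4, 4->2, 18->9, 11->6, 6->3, 2->1, 17->8, 14->7, 9->5
rank(y): 9->9, 8->8, 5->5, 6->6, 3->3, 1->1, 2->2, 7->7, 4->4
Step 2: d_i = R_x(i) - R_y(i); compute d_i^2.
  (4-9)^2=25, (2-8)^2=36, (9-5)^2=16, (6-6)^2=0, (3-3)^2=0, (1-1)^2=0, (8-2)^2=36, (7-7)^2=0, (5-4)^2=1
sum(d^2) = 114.
Step 3: rho = 1 - 6*114 / (9*(9^2 - 1)) = 1 - 684/720 = 0.050000.
Step 4: Under H0, t = rho * sqrt((n-2)/(1-rho^2)) = 0.1325 ~ t(7).
Step 5: Two-sided p-value from the t-distribution with 7 df = 0.898353.
Step 6: alpha = 0.05. fail to reject H0.

rho = 0.0500, p = 0.898353, fail to reject H0 at alpha = 0.05.


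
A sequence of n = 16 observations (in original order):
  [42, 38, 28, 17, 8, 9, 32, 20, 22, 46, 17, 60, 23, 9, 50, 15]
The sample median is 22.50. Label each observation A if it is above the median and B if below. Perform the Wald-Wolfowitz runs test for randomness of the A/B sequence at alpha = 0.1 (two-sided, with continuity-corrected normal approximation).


Step 1: Compute median = 22.50; label A = above, B = below.
Labels in order: AAABBBABBABAABAB  (n_A = 8, n_B = 8)
Step 2: Count runs R = 10.
Step 3: Under H0 (random ordering), E[R] = 2*n_A*n_B/(n_A+n_B) + 1 = 2*8*8/16 + 1 = 9.0000.
        Var[R] = 2*n_A*n_B*(2*n_A*n_B - n_A - n_B) / ((n_A+n_B)^2 * (n_A+n_B-1)) = 14336/3840 = 3.7333.
        SD[R] = 1.9322.
Step 4: Continuity-corrected z = (R - 0.5 - E[R]) / SD[R] = (10 - 0.5 - 9.0000) / 1.9322 = 0.2588.
Step 5: Two-sided p-value via normal approximation = 2*(1 - Phi(|z|)) = 0.795809.
Step 6: alpha = 0.1. fail to reject H0.

R = 10, z = 0.2588, p = 0.795809, fail to reject H0.


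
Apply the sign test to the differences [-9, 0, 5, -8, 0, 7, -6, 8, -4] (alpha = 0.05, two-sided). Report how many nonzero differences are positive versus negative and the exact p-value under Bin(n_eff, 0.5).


Step 1: Discard zero differences. Original n = 9; n_eff = number of nonzero differences = 7.
Nonzero differences (with sign): -9, +5, -8, +7, -6, +8, -4
Step 2: Count signs: positive = 3, negative = 4.
Step 3: Under H0: P(positive) = 0.5, so the number of positives S ~ Bin(7, 0.5).
Step 4: Two-sided exact p-value = sum of Bin(7,0.5) probabilities at or below the observed probability = 1.000000.
Step 5: alpha = 0.05. fail to reject H0.

n_eff = 7, pos = 3, neg = 4, p = 1.000000, fail to reject H0.


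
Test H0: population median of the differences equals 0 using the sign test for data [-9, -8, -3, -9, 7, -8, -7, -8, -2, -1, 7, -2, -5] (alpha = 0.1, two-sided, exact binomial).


Step 1: Discard zero differences. Original n = 13; n_eff = number of nonzero differences = 13.
Nonzero differences (with sign): -9, -8, -3, -9, +7, -8, -7, -8, -2, -1, +7, -2, -5
Step 2: Count signs: positive = 2, negative = 11.
Step 3: Under H0: P(positive) = 0.5, so the number of positives S ~ Bin(13, 0.5).
Step 4: Two-sided exact p-value = sum of Bin(13,0.5) probabilities at or below the observed probability = 0.022461.
Step 5: alpha = 0.1. reject H0.

n_eff = 13, pos = 2, neg = 11, p = 0.022461, reject H0.


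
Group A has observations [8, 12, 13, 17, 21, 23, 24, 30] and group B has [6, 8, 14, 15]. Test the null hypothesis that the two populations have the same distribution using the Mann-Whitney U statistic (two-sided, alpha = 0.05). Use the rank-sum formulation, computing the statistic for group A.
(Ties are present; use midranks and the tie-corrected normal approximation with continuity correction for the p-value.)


Step 1: Combine and sort all 12 observations; assign midranks.
sorted (value, group): (6,Y), (8,X), (8,Y), (12,X), (13,X), (14,Y), (15,Y), (17,X), (21,X), (23,X), (24,X), (30,X)
ranks: 6->1, 8->2.5, 8->2.5, 12->4, 13->5, 14->6, 15->7, 17->8, 21->9, 23->10, 24->11, 30->12
Step 2: Rank sum for X: R1 = 2.5 + 4 + 5 + 8 + 9 + 10 + 11 + 12 = 61.5.
Step 3: U_X = R1 - n1(n1+1)/2 = 61.5 - 8*9/2 = 61.5 - 36 = 25.5.
       U_Y = n1*n2 - U_X = 32 - 25.5 = 6.5.
Step 4: Ties are present, so use the tie-corrected normal approximation (with continuity correction) for the p-value.
Step 5: p-value = 0.125707; compare to alpha = 0.05. fail to reject H0.

U_X = 25.5, p = 0.125707, fail to reject H0 at alpha = 0.05.


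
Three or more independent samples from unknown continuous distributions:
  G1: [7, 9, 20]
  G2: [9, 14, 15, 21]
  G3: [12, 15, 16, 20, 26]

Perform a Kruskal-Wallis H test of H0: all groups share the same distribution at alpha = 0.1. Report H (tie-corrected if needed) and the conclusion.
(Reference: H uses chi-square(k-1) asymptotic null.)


Step 1: Combine all N = 12 observations and assign midranks.
sorted (value, group, rank): (7,G1,1), (9,G1,2.5), (9,G2,2.5), (12,G3,4), (14,G2,5), (15,G2,6.5), (15,G3,6.5), (16,G3,8), (20,G1,9.5), (20,G3,9.5), (21,G2,11), (26,G3,12)
Step 2: Sum ranks within each group.
R_1 = 13 (n_1 = 3)
R_2 = 25 (n_2 = 4)
R_3 = 40 (n_3 = 5)
Step 3: H = 12/(N(N+1)) * sum(R_i^2/n_i) - 3(N+1)
     = 12/(12*13) * (13^2/3 + 25^2/4 + 40^2/5) - 3*13
     = 0.076923 * 532.583 - 39
     = 1.967949.
Step 4: Ties present; correction factor C = 1 - 18/(12^3 - 12) = 0.989510. Corrected H = 1.967949 / 0.989510 = 1.988810.
Step 5: Under H0, H ~ chi^2(2); p-value = 0.369943.
Step 6: alpha = 0.1. fail to reject H0.

H = 1.9888, df = 2, p = 0.369943, fail to reject H0.


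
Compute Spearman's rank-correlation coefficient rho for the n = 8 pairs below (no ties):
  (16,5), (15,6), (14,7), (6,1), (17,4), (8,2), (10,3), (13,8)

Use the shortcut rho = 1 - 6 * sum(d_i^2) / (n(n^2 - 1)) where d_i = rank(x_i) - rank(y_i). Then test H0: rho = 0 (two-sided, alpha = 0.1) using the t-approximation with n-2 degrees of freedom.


Step 1: Rank x and y separately (midranks; no ties here).
rank(x): 16->7, 15->6, 14->5, 6->1, 17->8, 8->2, 10->3, 13->4
rank(y): 5->5, 6->6, 7->7, 1->1, 4->4, 2->2, 3->3, 8->8
Step 2: d_i = R_x(i) - R_y(i); compute d_i^2.
  (7-5)^2=4, (6-6)^2=0, (5-7)^2=4, (1-1)^2=0, (8-4)^2=16, (2-2)^2=0, (3-3)^2=0, (4-8)^2=16
sum(d^2) = 40.
Step 3: rho = 1 - 6*40 / (8*(8^2 - 1)) = 1 - 240/504 = 0.523810.
Step 4: Under H0, t = rho * sqrt((n-2)/(1-rho^2)) = 1.5062 ~ t(6).
Step 5: Two-sided p-value from the t-distribution with 6 df = 0.182721.
Step 6: alpha = 0.1. fail to reject H0.

rho = 0.5238, p = 0.182721, fail to reject H0 at alpha = 0.1.


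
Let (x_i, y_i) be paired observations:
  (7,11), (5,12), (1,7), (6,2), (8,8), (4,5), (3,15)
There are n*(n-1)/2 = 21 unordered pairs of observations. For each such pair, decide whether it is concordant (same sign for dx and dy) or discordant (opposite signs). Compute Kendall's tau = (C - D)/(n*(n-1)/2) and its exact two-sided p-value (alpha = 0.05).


Step 1: Enumerate the 21 unordered pairs (i,j) with i<j and classify each by sign(x_j-x_i) * sign(y_j-y_i).
  (1,2):dx=-2,dy=+1->D; (1,3):dx=-6,dy=-4->C; (1,4):dx=-1,dy=-9->C; (1,5):dx=+1,dy=-3->D
  (1,6):dx=-3,dy=-6->C; (1,7):dx=-4,dy=+4->D; (2,3):dx=-4,dy=-5->C; (2,4):dx=+1,dy=-10->D
  (2,5):dx=+3,dy=-4->D; (2,6):dx=-1,dy=-7->C; (2,7):dx=-2,dy=+3->D; (3,4):dx=+5,dy=-5->D
  (3,5):dx=+7,dy=+1->C; (3,6):dx=+3,dy=-2->D; (3,7):dx=+2,dy=+8->C; (4,5):dx=+2,dy=+6->C
  (4,6):dx=-2,dy=+3->D; (4,7):dx=-3,dy=+13->D; (5,6):dx=-4,dy=-3->C; (5,7):dx=-5,dy=+7->D
  (6,7):dx=-1,dy=+10->D
Step 2: C = 9, D = 12, total pairs = 21.
Step 3: tau = (C - D)/(n(n-1)/2) = (9 - 12)/21 = -0.142857.
Step 4: Exact two-sided p-value (enumerate n! = 5040 permutations of y under H0): p = 0.772619.
Step 5: alpha = 0.05. fail to reject H0.

tau_b = -0.1429 (C=9, D=12), p = 0.772619, fail to reject H0.


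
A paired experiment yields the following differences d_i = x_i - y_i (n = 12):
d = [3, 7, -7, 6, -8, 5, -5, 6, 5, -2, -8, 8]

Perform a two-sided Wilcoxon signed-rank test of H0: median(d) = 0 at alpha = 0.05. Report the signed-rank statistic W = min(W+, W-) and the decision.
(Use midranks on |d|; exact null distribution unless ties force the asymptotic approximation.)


Step 1: Drop any zero differences (none here) and take |d_i|.
|d| = [3, 7, 7, 6, 8, 5, 5, 6, 5, 2, 8, 8]
Step 2: Midrank |d_i| (ties get averaged ranks).
ranks: |3|->2, |7|->8.5, |7|->8.5, |6|->6.5, |8|->11, |5|->4, |5|->4, |6|->6.5, |5|->4, |2|->1, |8|->11, |8|->11
Step 3: Attach original signs; sum ranks with positive sign and with negative sign.
W+ = 2 + 8.5 + 6.5 + 4 + 6.5 + 4 + 11 = 42.5
W- = 8.5 + 11 + 4 + 1 + 11 = 35.5
(Check: W+ + W- = 78 should equal n(n+1)/2 = 78.)
Step 4: Test statistic W = min(W+, W-) = 35.5.
Step 5: Ties in |d|, so use the tie-corrected normal approximation.
        E[W] = n(n+1)/4 = 12*13/4 = 39.
        Tie groups: |d|=5 (t=3), |d|=6 (t=2), |d|=7 (t=2), |d|=8 (t=3); sum(t^3 - t) = 60.
        Var[W] = n(n+1)(2n+1)/24 - sum(t^3-t)/48 = 3900/24 - 60/48 = 161.25.
        z = (W - E[W]) / sqrt(Var[W]) = (35.5 - 39) / 12.6984 = -0.2756.
        Two-sided p = 2*Phi(z) = 0.782836.
Step 6: alpha = 0.05. fail to reject H0.

W+ = 42.5, W- = 35.5, W = min = 35.5, p = 0.782836, fail to reject H0.


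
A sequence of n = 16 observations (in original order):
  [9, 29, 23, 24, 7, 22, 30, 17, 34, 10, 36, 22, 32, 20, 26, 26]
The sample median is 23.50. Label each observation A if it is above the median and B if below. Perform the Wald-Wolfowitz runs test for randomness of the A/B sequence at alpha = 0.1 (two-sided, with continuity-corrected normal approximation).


Step 1: Compute median = 23.50; label A = above, B = below.
Labels in order: BABABBABABABABAA  (n_A = 8, n_B = 8)
Step 2: Count runs R = 14.
Step 3: Under H0 (random ordering), E[R] = 2*n_A*n_B/(n_A+n_B) + 1 = 2*8*8/16 + 1 = 9.0000.
        Var[R] = 2*n_A*n_B*(2*n_A*n_B - n_A - n_B) / ((n_A+n_B)^2 * (n_A+n_B-1)) = 14336/3840 = 3.7333.
        SD[R] = 1.9322.
Step 4: Continuity-corrected z = (R - 0.5 - E[R]) / SD[R] = (14 - 0.5 - 9.0000) / 1.9322 = 2.3290.
Step 5: Two-sided p-value via normal approximation = 2*(1 - Phi(|z|)) = 0.019861.
Step 6: alpha = 0.1. reject H0.

R = 14, z = 2.3290, p = 0.019861, reject H0.


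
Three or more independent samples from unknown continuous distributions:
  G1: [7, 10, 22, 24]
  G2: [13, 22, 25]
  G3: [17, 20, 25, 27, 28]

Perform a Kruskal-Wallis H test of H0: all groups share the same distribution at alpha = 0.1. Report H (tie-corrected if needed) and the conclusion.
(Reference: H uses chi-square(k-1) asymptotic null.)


Step 1: Combine all N = 12 observations and assign midranks.
sorted (value, group, rank): (7,G1,1), (10,G1,2), (13,G2,3), (17,G3,4), (20,G3,5), (22,G1,6.5), (22,G2,6.5), (24,G1,8), (25,G2,9.5), (25,G3,9.5), (27,G3,11), (28,G3,12)
Step 2: Sum ranks within each group.
R_1 = 17.5 (n_1 = 4)
R_2 = 19 (n_2 = 3)
R_3 = 41.5 (n_3 = 5)
Step 3: H = 12/(N(N+1)) * sum(R_i^2/n_i) - 3(N+1)
     = 12/(12*13) * (17.5^2/4 + 19^2/3 + 41.5^2/5) - 3*13
     = 0.076923 * 541.346 - 39
     = 2.641987.
Step 4: Ties present; correction factor C = 1 - 12/(12^3 - 12) = 0.993007. Corrected H = 2.641987 / 0.993007 = 2.660593.
Step 5: Under H0, H ~ chi^2(2); p-value = 0.264399.
Step 6: alpha = 0.1. fail to reject H0.

H = 2.6606, df = 2, p = 0.264399, fail to reject H0.


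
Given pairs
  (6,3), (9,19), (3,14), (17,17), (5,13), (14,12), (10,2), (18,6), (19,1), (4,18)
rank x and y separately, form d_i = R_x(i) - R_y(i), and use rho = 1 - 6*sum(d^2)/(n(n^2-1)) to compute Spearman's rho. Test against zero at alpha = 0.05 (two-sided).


Step 1: Rank x and y separately (midranks; no ties here).
rank(x): 6->4, 9->5, 3->1, 17->8, 5->3, 14->7, 10->6, 18->9, 19->10, 4->2
rank(y): 3->3, 19->10, 14->7, 17->8, 13->6, 12->5, 2->2, 6->4, 1->1, 18->9
Step 2: d_i = R_x(i) - R_y(i); compute d_i^2.
  (4-3)^2=1, (5-10)^2=25, (1-7)^2=36, (8-8)^2=0, (3-6)^2=9, (7-5)^2=4, (6-2)^2=16, (9-4)^2=25, (10-1)^2=81, (2-9)^2=49
sum(d^2) = 246.
Step 3: rho = 1 - 6*246 / (10*(10^2 - 1)) = 1 - 1476/990 = -0.490909.
Step 4: Under H0, t = rho * sqrt((n-2)/(1-rho^2)) = -1.5938 ~ t(8).
Step 5: Two-sided p-value from the t-distribution with 8 df = 0.149656.
Step 6: alpha = 0.05. fail to reject H0.

rho = -0.4909, p = 0.149656, fail to reject H0 at alpha = 0.05.


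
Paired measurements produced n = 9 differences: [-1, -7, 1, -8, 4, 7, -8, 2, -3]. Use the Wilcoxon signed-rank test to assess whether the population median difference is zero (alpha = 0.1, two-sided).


Step 1: Drop any zero differences (none here) and take |d_i|.
|d| = [1, 7, 1, 8, 4, 7, 8, 2, 3]
Step 2: Midrank |d_i| (ties get averaged ranks).
ranks: |1|->1.5, |7|->6.5, |1|->1.5, |8|->8.5, |4|->5, |7|->6.5, |8|->8.5, |2|->3, |3|->4
Step 3: Attach original signs; sum ranks with positive sign and with negative sign.
W+ = 1.5 + 5 + 6.5 + 3 = 16
W- = 1.5 + 6.5 + 8.5 + 8.5 + 4 = 29
(Check: W+ + W- = 45 should equal n(n+1)/2 = 45.)
Step 4: Test statistic W = min(W+, W-) = 16.
Step 5: Ties in |d|, so use the tie-corrected normal approximation.
        E[W] = n(n+1)/4 = 9*10/4 = 22.5.
        Tie groups: |d|=1 (t=2), |d|=7 (t=2), |d|=8 (t=2); sum(t^3 - t) = 18.
        Var[W] = n(n+1)(2n+1)/24 - sum(t^3-t)/48 = 1710/24 - 18/48 = 70.875.
        z = (W - E[W]) / sqrt(Var[W]) = (16 - 22.5) / 8.4187 = -0.7721.
        Two-sided p = 2*Phi(z) = 0.440062.
Step 6: alpha = 0.1. fail to reject H0.

W+ = 16, W- = 29, W = min = 16, p = 0.440062, fail to reject H0.


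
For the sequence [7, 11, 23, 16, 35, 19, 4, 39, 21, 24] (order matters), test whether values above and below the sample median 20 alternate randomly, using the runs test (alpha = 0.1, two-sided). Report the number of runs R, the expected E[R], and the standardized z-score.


Step 1: Compute median = 20; label A = above, B = below.
Labels in order: BBABABBAAA  (n_A = 5, n_B = 5)
Step 2: Count runs R = 6.
Step 3: Under H0 (random ordering), E[R] = 2*n_A*n_B/(n_A+n_B) + 1 = 2*5*5/10 + 1 = 6.0000.
        Var[R] = 2*n_A*n_B*(2*n_A*n_B - n_A - n_B) / ((n_A+n_B)^2 * (n_A+n_B-1)) = 2000/900 = 2.2222.
        SD[R] = 1.4907.
Step 4: R = E[R], so z = 0 with no continuity correction.
Step 5: Two-sided p-value via normal approximation = 2*(1 - Phi(|z|)) = 1.000000.
Step 6: alpha = 0.1. fail to reject H0.

R = 6, z = 0.0000, p = 1.000000, fail to reject H0.


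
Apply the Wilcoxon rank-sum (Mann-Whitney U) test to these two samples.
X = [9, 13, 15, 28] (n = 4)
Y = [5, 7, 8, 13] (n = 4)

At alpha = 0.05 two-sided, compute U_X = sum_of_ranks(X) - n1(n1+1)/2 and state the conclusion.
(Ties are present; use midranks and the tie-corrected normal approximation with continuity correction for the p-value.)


Step 1: Combine and sort all 8 observations; assign midranks.
sorted (value, group): (5,Y), (7,Y), (8,Y), (9,X), (13,X), (13,Y), (15,X), (28,X)
ranks: 5->1, 7->2, 8->3, 9->4, 13->5.5, 13->5.5, 15->7, 28->8
Step 2: Rank sum for X: R1 = 4 + 5.5 + 7 + 8 = 24.5.
Step 3: U_X = R1 - n1(n1+1)/2 = 24.5 - 4*5/2 = 24.5 - 10 = 14.5.
       U_Y = n1*n2 - U_X = 16 - 14.5 = 1.5.
Step 4: Ties are present, so use the tie-corrected normal approximation (with continuity correction) for the p-value.
Step 5: p-value = 0.081429; compare to alpha = 0.05. fail to reject H0.

U_X = 14.5, p = 0.081429, fail to reject H0 at alpha = 0.05.


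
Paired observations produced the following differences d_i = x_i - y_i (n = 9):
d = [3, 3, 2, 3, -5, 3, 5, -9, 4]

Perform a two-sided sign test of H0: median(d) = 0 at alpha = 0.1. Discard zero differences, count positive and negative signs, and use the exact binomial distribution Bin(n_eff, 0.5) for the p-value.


Step 1: Discard zero differences. Original n = 9; n_eff = number of nonzero differences = 9.
Nonzero differences (with sign): +3, +3, +2, +3, -5, +3, +5, -9, +4
Step 2: Count signs: positive = 7, negative = 2.
Step 3: Under H0: P(positive) = 0.5, so the number of positives S ~ Bin(9, 0.5).
Step 4: Two-sided exact p-value = sum of Bin(9,0.5) probabilities at or below the observed probability = 0.179688.
Step 5: alpha = 0.1. fail to reject H0.

n_eff = 9, pos = 7, neg = 2, p = 0.179688, fail to reject H0.


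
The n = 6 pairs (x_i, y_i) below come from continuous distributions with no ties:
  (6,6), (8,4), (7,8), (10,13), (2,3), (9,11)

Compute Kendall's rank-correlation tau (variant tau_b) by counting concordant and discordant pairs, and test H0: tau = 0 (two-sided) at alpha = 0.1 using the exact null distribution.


Step 1: Enumerate the 15 unordered pairs (i,j) with i<j and classify each by sign(x_j-x_i) * sign(y_j-y_i).
  (1,2):dx=+2,dy=-2->D; (1,3):dx=+1,dy=+2->C; (1,4):dx=+4,dy=+7->C; (1,5):dx=-4,dy=-3->C
  (1,6):dx=+3,dy=+5->C; (2,3):dx=-1,dy=+4->D; (2,4):dx=+2,dy=+9->C; (2,5):dx=-6,dy=-1->C
  (2,6):dx=+1,dy=+7->C; (3,4):dx=+3,dy=+5->C; (3,5):dx=-5,dy=-5->C; (3,6):dx=+2,dy=+3->C
  (4,5):dx=-8,dy=-10->C; (4,6):dx=-1,dy=-2->C; (5,6):dx=+7,dy=+8->C
Step 2: C = 13, D = 2, total pairs = 15.
Step 3: tau = (C - D)/(n(n-1)/2) = (13 - 2)/15 = 0.733333.
Step 4: Exact two-sided p-value (enumerate n! = 720 permutations of y under H0): p = 0.055556.
Step 5: alpha = 0.1. reject H0.

tau_b = 0.7333 (C=13, D=2), p = 0.055556, reject H0.


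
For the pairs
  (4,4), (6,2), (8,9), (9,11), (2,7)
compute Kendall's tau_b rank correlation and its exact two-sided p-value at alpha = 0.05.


Step 1: Enumerate the 10 unordered pairs (i,j) with i<j and classify each by sign(x_j-x_i) * sign(y_j-y_i).
  (1,2):dx=+2,dy=-2->D; (1,3):dx=+4,dy=+5->C; (1,4):dx=+5,dy=+7->C; (1,5):dx=-2,dy=+3->D
  (2,3):dx=+2,dy=+7->C; (2,4):dx=+3,dy=+9->C; (2,5):dx=-4,dy=+5->D; (3,4):dx=+1,dy=+2->C
  (3,5):dx=-6,dy=-2->C; (4,5):dx=-7,dy=-4->C
Step 2: C = 7, D = 3, total pairs = 10.
Step 3: tau = (C - D)/(n(n-1)/2) = (7 - 3)/10 = 0.400000.
Step 4: Exact two-sided p-value (enumerate n! = 120 permutations of y under H0): p = 0.483333.
Step 5: alpha = 0.05. fail to reject H0.

tau_b = 0.4000 (C=7, D=3), p = 0.483333, fail to reject H0.


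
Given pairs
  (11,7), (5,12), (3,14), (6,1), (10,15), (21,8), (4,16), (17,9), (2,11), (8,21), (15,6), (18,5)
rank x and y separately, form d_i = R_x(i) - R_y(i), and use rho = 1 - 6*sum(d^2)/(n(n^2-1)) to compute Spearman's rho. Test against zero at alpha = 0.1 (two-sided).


Step 1: Rank x and y separately (midranks; no ties here).
rank(x): 11->8, 5->4, 3->2, 6->5, 10->7, 21->12, 4->3, 17->10, 2->1, 8->6, 15->9, 18->11
rank(y): 7->4, 12->8, 14->9, 1->1, 15->10, 8->5, 16->11, 9->6, 11->7, 21->12, 6->3, 5->2
Step 2: d_i = R_x(i) - R_y(i); compute d_i^2.
  (8-4)^2=16, (4-8)^2=16, (2-9)^2=49, (5-1)^2=16, (7-10)^2=9, (12-5)^2=49, (3-11)^2=64, (10-6)^2=16, (1-7)^2=36, (6-12)^2=36, (9-3)^2=36, (11-2)^2=81
sum(d^2) = 424.
Step 3: rho = 1 - 6*424 / (12*(12^2 - 1)) = 1 - 2544/1716 = -0.482517.
Step 4: Under H0, t = rho * sqrt((n-2)/(1-rho^2)) = -1.7421 ~ t(10).
Step 5: Two-sided p-value from the t-distribution with 10 df = 0.112109.
Step 6: alpha = 0.1. fail to reject H0.

rho = -0.4825, p = 0.112109, fail to reject H0 at alpha = 0.1.
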